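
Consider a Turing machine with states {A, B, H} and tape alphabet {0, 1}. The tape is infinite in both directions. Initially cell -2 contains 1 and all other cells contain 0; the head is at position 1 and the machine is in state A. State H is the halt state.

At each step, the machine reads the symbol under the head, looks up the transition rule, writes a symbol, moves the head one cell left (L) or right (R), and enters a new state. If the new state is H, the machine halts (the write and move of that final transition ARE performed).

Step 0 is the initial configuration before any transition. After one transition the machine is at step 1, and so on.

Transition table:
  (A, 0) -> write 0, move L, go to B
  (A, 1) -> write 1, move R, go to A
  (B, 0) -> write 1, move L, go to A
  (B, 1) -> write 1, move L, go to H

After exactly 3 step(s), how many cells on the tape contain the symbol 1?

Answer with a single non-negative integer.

Step 1: in state A at pos 1, read 0 -> (A,0)->write 0,move L,goto B. Now: state=B, head=0, tape[-3..2]=010000 (head:    ^)
Step 2: in state B at pos 0, read 0 -> (B,0)->write 1,move L,goto A. Now: state=A, head=-1, tape[-3..2]=010100 (head:   ^)
Step 3: in state A at pos -1, read 0 -> (A,0)->write 0,move L,goto B. Now: state=B, head=-2, tape[-3..2]=010100 (head:  ^)
Cells containing 1 after step 3: {-2, 0} -> 2 cell(s)

Answer: 2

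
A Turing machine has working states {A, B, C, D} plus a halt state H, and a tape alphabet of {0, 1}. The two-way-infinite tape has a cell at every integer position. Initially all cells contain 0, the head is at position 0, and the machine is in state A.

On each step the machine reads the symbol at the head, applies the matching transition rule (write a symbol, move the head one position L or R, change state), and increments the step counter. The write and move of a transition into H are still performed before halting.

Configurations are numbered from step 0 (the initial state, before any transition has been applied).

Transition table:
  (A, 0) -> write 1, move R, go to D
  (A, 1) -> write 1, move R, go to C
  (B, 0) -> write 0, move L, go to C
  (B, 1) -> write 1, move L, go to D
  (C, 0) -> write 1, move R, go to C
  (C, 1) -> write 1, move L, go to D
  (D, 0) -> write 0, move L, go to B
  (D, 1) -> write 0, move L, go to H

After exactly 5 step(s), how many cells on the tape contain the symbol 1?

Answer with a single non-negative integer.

Answer: 1

Derivation:
Step 1: in state A at pos 0, read 0 -> (A,0)->write 1,move R,goto D. Now: state=D, head=1, tape[-1..2]=0100 (head:   ^)
Step 2: in state D at pos 1, read 0 -> (D,0)->write 0,move L,goto B. Now: state=B, head=0, tape[-1..2]=0100 (head:  ^)
Step 3: in state B at pos 0, read 1 -> (B,1)->write 1,move L,goto D. Now: state=D, head=-1, tape[-2..2]=00100 (head:  ^)
Step 4: in state D at pos -1, read 0 -> (D,0)->write 0,move L,goto B. Now: state=B, head=-2, tape[-3..2]=000100 (head:  ^)
Step 5: in state B at pos -2, read 0 -> (B,0)->write 0,move L,goto C. Now: state=C, head=-3, tape[-4..2]=0000100 (head:  ^)
Cells containing 1 after step 5: {0} -> 1 cell(s)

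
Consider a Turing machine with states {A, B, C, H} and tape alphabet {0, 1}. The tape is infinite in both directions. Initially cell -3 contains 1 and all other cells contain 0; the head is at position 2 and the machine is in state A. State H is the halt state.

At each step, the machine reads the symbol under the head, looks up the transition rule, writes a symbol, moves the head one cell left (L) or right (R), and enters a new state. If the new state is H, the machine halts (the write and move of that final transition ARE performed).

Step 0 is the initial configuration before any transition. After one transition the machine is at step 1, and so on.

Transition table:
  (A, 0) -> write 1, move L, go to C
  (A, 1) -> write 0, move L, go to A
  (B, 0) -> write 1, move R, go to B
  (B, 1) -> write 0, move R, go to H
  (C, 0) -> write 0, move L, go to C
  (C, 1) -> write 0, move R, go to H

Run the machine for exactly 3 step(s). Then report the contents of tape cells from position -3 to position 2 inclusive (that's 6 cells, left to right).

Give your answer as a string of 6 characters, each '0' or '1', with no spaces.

Step 1: in state A at pos 2, read 0 -> (A,0)->write 1,move L,goto C. Now: state=C, head=1, tape[-4..3]=01000010 (head:      ^)
Step 2: in state C at pos 1, read 0 -> (C,0)->write 0,move L,goto C. Now: state=C, head=0, tape[-4..3]=01000010 (head:     ^)
Step 3: in state C at pos 0, read 0 -> (C,0)->write 0,move L,goto C. Now: state=C, head=-1, tape[-4..3]=01000010 (head:    ^)

Answer: 100001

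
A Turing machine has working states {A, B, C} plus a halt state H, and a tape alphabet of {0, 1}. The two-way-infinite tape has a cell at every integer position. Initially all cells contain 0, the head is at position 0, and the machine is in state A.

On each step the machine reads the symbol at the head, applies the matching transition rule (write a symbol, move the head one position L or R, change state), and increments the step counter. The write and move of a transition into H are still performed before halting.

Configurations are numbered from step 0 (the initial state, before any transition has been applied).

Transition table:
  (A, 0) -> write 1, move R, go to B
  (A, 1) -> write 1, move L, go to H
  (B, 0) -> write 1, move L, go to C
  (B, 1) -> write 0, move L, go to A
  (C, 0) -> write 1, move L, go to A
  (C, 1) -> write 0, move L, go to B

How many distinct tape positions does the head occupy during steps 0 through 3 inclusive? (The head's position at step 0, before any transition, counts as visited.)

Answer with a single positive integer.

Step 1: in state A at pos 0, read 0 -> (A,0)->write 1,move R,goto B. Now: state=B, head=1, tape[-1..2]=0100 (head:   ^)
Step 2: in state B at pos 1, read 0 -> (B,0)->write 1,move L,goto C. Now: state=C, head=0, tape[-1..2]=0110 (head:  ^)
Step 3: in state C at pos 0, read 1 -> (C,1)->write 0,move L,goto B. Now: state=B, head=-1, tape[-2..2]=00010 (head:  ^)
Head positions at steps 0..3: starting at 0, distinct positions visited = {-1, 0, 1} -> 3 position(s)

Answer: 3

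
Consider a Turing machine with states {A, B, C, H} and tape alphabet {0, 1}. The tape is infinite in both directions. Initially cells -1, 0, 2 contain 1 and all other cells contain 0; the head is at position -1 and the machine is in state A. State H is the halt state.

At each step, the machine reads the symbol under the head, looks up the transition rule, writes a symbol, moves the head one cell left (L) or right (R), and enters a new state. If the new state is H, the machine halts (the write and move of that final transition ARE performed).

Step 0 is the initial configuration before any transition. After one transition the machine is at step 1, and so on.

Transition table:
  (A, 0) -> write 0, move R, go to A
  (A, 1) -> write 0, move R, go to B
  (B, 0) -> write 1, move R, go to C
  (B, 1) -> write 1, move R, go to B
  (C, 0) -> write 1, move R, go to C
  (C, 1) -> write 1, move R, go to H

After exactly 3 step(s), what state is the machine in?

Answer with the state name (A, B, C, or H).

Answer: C

Derivation:
Step 1: in state A at pos -1, read 1 -> (A,1)->write 0,move R,goto B. Now: state=B, head=0, tape[-2..3]=001010 (head:   ^)
Step 2: in state B at pos 0, read 1 -> (B,1)->write 1,move R,goto B. Now: state=B, head=1, tape[-2..3]=001010 (head:    ^)
Step 3: in state B at pos 1, read 0 -> (B,0)->write 1,move R,goto C. Now: state=C, head=2, tape[-2..3]=001110 (head:     ^)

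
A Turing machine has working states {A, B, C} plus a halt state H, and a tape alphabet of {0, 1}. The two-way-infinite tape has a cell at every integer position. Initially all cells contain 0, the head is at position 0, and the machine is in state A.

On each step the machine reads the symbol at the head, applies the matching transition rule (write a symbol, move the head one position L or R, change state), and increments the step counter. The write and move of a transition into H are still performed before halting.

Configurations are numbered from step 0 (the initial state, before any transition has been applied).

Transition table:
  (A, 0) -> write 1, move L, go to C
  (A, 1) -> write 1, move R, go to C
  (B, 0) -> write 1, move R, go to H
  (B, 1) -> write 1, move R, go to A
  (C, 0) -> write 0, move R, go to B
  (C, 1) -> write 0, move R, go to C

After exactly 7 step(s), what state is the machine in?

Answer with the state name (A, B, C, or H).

Step 1: in state A at pos 0, read 0 -> (A,0)->write 1,move L,goto C. Now: state=C, head=-1, tape[-2..1]=0010 (head:  ^)
Step 2: in state C at pos -1, read 0 -> (C,0)->write 0,move R,goto B. Now: state=B, head=0, tape[-2..1]=0010 (head:   ^)
Step 3: in state B at pos 0, read 1 -> (B,1)->write 1,move R,goto A. Now: state=A, head=1, tape[-2..2]=00100 (head:    ^)
Step 4: in state A at pos 1, read 0 -> (A,0)->write 1,move L,goto C. Now: state=C, head=0, tape[-2..2]=00110 (head:   ^)
Step 5: in state C at pos 0, read 1 -> (C,1)->write 0,move R,goto C. Now: state=C, head=1, tape[-2..2]=00010 (head:    ^)
Step 6: in state C at pos 1, read 1 -> (C,1)->write 0,move R,goto C. Now: state=C, head=2, tape[-2..3]=000000 (head:     ^)
Step 7: in state C at pos 2, read 0 -> (C,0)->write 0,move R,goto B. Now: state=B, head=3, tape[-2..4]=0000000 (head:      ^)

Answer: B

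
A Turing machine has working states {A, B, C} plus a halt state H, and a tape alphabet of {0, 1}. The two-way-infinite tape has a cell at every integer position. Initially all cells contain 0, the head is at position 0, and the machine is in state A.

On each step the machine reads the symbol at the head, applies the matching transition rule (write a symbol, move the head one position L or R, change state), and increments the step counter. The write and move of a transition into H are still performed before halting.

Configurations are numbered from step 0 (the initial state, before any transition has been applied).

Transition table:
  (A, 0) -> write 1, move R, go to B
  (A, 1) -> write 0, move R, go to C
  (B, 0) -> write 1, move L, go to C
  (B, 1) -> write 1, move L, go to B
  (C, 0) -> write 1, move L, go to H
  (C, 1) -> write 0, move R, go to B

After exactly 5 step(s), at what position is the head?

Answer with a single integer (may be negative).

Step 1: in state A at pos 0, read 0 -> (A,0)->write 1,move R,goto B. Now: state=B, head=1, tape[-1..2]=0100 (head:   ^)
Step 2: in state B at pos 1, read 0 -> (B,0)->write 1,move L,goto C. Now: state=C, head=0, tape[-1..2]=0110 (head:  ^)
Step 3: in state C at pos 0, read 1 -> (C,1)->write 0,move R,goto B. Now: state=B, head=1, tape[-1..2]=0010 (head:   ^)
Step 4: in state B at pos 1, read 1 -> (B,1)->write 1,move L,goto B. Now: state=B, head=0, tape[-1..2]=0010 (head:  ^)
Step 5: in state B at pos 0, read 0 -> (B,0)->write 1,move L,goto C. Now: state=C, head=-1, tape[-2..2]=00110 (head:  ^)

Answer: -1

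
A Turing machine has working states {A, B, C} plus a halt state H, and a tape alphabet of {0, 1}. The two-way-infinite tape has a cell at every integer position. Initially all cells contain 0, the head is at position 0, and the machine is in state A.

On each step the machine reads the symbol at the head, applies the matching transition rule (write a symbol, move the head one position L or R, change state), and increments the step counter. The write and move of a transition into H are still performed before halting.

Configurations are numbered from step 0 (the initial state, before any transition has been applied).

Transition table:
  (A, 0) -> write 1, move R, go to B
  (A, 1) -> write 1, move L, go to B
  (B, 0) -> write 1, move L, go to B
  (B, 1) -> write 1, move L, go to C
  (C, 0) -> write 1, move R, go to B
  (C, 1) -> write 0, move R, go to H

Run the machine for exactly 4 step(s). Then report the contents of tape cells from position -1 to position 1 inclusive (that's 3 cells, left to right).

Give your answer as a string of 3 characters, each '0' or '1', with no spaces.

Answer: 111

Derivation:
Step 1: in state A at pos 0, read 0 -> (A,0)->write 1,move R,goto B. Now: state=B, head=1, tape[-1..2]=0100 (head:   ^)
Step 2: in state B at pos 1, read 0 -> (B,0)->write 1,move L,goto B. Now: state=B, head=0, tape[-1..2]=0110 (head:  ^)
Step 3: in state B at pos 0, read 1 -> (B,1)->write 1,move L,goto C. Now: state=C, head=-1, tape[-2..2]=00110 (head:  ^)
Step 4: in state C at pos -1, read 0 -> (C,0)->write 1,move R,goto B. Now: state=B, head=0, tape[-2..2]=01110 (head:   ^)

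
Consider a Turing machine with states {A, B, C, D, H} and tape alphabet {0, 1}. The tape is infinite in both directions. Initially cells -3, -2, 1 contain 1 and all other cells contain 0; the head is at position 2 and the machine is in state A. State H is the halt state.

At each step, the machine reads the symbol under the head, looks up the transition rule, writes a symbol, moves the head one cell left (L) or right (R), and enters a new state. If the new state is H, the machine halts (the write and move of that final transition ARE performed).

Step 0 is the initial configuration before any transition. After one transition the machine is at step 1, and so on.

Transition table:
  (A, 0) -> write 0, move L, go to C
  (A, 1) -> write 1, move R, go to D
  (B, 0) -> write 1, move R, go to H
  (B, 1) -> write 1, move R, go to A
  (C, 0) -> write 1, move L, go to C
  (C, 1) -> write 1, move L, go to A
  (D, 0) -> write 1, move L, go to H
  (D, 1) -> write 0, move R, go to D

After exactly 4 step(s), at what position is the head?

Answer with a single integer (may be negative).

Answer: -2

Derivation:
Step 1: in state A at pos 2, read 0 -> (A,0)->write 0,move L,goto C. Now: state=C, head=1, tape[-4..3]=01100100 (head:      ^)
Step 2: in state C at pos 1, read 1 -> (C,1)->write 1,move L,goto A. Now: state=A, head=0, tape[-4..3]=01100100 (head:     ^)
Step 3: in state A at pos 0, read 0 -> (A,0)->write 0,move L,goto C. Now: state=C, head=-1, tape[-4..3]=01100100 (head:    ^)
Step 4: in state C at pos -1, read 0 -> (C,0)->write 1,move L,goto C. Now: state=C, head=-2, tape[-4..3]=01110100 (head:   ^)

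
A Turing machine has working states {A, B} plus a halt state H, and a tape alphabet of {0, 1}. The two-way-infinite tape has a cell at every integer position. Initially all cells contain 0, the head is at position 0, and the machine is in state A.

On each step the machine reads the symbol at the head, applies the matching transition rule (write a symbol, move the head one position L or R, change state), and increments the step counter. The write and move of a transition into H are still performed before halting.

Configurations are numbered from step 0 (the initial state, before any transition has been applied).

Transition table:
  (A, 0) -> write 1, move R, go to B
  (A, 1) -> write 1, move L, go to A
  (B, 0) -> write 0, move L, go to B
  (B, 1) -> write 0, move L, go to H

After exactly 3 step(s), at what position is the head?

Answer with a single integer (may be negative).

Step 1: in state A at pos 0, read 0 -> (A,0)->write 1,move R,goto B. Now: state=B, head=1, tape[-1..2]=0100 (head:   ^)
Step 2: in state B at pos 1, read 0 -> (B,0)->write 0,move L,goto B. Now: state=B, head=0, tape[-1..2]=0100 (head:  ^)
Step 3: in state B at pos 0, read 1 -> (B,1)->write 0,move L,goto H. Now: state=H, head=-1, tape[-2..2]=00000 (head:  ^)

Answer: -1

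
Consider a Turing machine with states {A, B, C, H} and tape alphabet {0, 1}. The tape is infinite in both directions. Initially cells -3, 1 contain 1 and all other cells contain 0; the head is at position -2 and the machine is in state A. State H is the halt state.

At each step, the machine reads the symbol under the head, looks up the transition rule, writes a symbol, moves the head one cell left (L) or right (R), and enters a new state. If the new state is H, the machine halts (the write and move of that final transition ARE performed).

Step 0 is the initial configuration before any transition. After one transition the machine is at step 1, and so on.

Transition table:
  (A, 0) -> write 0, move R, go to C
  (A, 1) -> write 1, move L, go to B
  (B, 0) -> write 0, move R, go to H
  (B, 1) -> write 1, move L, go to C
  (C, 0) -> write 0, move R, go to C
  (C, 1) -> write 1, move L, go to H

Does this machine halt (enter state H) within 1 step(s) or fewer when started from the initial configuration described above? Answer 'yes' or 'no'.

Step 1: in state A at pos -2, read 0 -> (A,0)->write 0,move R,goto C. Now: state=C, head=-1, tape[-4..2]=0100010 (head:    ^)
After 1 step(s): state = C (not H) -> not halted within 1 -> no

Answer: no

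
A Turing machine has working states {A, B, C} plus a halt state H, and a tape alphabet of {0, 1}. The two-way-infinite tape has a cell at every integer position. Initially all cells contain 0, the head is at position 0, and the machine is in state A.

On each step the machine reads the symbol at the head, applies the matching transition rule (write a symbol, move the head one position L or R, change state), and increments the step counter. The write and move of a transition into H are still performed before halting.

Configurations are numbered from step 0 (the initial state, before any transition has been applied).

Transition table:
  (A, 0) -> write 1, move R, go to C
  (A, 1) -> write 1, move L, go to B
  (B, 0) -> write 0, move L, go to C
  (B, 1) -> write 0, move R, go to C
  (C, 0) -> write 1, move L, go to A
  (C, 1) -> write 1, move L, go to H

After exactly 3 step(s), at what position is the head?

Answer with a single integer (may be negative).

Answer: -1

Derivation:
Step 1: in state A at pos 0, read 0 -> (A,0)->write 1,move R,goto C. Now: state=C, head=1, tape[-1..2]=0100 (head:   ^)
Step 2: in state C at pos 1, read 0 -> (C,0)->write 1,move L,goto A. Now: state=A, head=0, tape[-1..2]=0110 (head:  ^)
Step 3: in state A at pos 0, read 1 -> (A,1)->write 1,move L,goto B. Now: state=B, head=-1, tape[-2..2]=00110 (head:  ^)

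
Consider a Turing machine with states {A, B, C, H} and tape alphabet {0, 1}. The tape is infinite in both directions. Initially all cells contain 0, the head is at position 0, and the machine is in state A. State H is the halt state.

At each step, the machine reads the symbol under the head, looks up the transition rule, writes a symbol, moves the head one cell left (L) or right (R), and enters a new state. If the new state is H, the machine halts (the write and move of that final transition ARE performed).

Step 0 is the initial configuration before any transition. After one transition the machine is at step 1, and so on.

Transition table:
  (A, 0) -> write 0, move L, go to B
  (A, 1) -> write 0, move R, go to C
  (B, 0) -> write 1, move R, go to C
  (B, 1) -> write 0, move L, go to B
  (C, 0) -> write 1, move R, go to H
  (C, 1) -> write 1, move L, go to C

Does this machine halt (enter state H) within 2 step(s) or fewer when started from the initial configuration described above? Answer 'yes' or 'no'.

Step 1: in state A at pos 0, read 0 -> (A,0)->write 0,move L,goto B. Now: state=B, head=-1, tape[-2..1]=0000 (head:  ^)
Step 2: in state B at pos -1, read 0 -> (B,0)->write 1,move R,goto C. Now: state=C, head=0, tape[-2..1]=0100 (head:   ^)
After 2 step(s): state = C (not H) -> not halted within 2 -> no

Answer: no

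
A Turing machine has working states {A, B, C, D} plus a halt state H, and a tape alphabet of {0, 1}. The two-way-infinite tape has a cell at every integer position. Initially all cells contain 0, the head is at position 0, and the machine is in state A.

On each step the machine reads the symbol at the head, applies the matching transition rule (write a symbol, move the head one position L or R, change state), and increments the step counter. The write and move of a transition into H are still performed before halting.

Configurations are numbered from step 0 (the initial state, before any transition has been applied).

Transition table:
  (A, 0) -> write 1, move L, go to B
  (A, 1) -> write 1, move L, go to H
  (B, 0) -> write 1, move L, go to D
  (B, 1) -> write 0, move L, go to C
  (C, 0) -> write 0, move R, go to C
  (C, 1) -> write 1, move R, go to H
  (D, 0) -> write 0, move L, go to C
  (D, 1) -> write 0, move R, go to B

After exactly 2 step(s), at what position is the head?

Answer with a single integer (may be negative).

Step 1: in state A at pos 0, read 0 -> (A,0)->write 1,move L,goto B. Now: state=B, head=-1, tape[-2..1]=0010 (head:  ^)
Step 2: in state B at pos -1, read 0 -> (B,0)->write 1,move L,goto D. Now: state=D, head=-2, tape[-3..1]=00110 (head:  ^)

Answer: -2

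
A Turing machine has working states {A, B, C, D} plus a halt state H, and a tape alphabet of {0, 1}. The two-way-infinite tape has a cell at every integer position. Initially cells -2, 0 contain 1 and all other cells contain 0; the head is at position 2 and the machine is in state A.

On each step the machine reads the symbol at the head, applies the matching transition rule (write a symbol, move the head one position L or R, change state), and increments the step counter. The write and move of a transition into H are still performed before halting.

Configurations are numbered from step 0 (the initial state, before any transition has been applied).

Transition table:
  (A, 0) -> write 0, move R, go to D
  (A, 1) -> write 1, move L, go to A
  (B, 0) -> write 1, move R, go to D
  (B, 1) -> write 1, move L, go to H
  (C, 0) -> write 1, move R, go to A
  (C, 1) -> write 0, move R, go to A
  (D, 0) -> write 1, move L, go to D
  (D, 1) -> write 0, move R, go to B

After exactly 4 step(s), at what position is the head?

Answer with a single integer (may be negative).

Step 1: in state A at pos 2, read 0 -> (A,0)->write 0,move R,goto D. Now: state=D, head=3, tape[-3..4]=01010000 (head:       ^)
Step 2: in state D at pos 3, read 0 -> (D,0)->write 1,move L,goto D. Now: state=D, head=2, tape[-3..4]=01010010 (head:      ^)
Step 3: in state D at pos 2, read 0 -> (D,0)->write 1,move L,goto D. Now: state=D, head=1, tape[-3..4]=01010110 (head:     ^)
Step 4: in state D at pos 1, read 0 -> (D,0)->write 1,move L,goto D. Now: state=D, head=0, tape[-3..4]=01011110 (head:    ^)

Answer: 0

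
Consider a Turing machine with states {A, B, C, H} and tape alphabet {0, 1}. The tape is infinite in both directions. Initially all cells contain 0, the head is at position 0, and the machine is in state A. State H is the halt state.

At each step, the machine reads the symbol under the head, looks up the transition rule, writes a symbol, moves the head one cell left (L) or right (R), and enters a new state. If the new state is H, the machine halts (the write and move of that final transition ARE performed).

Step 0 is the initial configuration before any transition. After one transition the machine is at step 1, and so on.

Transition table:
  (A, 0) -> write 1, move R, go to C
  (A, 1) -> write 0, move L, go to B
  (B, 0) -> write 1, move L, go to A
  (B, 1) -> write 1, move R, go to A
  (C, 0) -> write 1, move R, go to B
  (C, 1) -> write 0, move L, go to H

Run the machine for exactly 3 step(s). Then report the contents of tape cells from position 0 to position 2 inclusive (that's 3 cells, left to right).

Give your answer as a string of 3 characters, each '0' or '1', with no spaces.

Step 1: in state A at pos 0, read 0 -> (A,0)->write 1,move R,goto C. Now: state=C, head=1, tape[-1..2]=0100 (head:   ^)
Step 2: in state C at pos 1, read 0 -> (C,0)->write 1,move R,goto B. Now: state=B, head=2, tape[-1..3]=01100 (head:    ^)
Step 3: in state B at pos 2, read 0 -> (B,0)->write 1,move L,goto A. Now: state=A, head=1, tape[-1..3]=01110 (head:   ^)

Answer: 111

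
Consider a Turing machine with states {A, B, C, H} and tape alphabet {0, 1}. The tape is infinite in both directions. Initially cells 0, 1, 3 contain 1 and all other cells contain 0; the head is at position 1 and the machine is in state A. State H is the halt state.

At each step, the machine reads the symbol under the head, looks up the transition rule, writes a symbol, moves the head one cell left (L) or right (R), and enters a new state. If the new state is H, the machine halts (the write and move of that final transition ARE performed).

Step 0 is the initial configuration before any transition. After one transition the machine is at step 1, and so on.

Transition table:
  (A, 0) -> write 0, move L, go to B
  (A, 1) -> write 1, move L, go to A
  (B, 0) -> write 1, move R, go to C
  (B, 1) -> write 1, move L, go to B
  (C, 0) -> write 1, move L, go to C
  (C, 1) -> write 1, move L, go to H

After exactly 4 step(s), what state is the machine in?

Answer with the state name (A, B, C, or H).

Step 1: in state A at pos 1, read 1 -> (A,1)->write 1,move L,goto A. Now: state=A, head=0, tape[-1..4]=011010 (head:  ^)
Step 2: in state A at pos 0, read 1 -> (A,1)->write 1,move L,goto A. Now: state=A, head=-1, tape[-2..4]=0011010 (head:  ^)
Step 3: in state A at pos -1, read 0 -> (A,0)->write 0,move L,goto B. Now: state=B, head=-2, tape[-3..4]=00011010 (head:  ^)
Step 4: in state B at pos -2, read 0 -> (B,0)->write 1,move R,goto C. Now: state=C, head=-1, tape[-3..4]=01011010 (head:   ^)

Answer: C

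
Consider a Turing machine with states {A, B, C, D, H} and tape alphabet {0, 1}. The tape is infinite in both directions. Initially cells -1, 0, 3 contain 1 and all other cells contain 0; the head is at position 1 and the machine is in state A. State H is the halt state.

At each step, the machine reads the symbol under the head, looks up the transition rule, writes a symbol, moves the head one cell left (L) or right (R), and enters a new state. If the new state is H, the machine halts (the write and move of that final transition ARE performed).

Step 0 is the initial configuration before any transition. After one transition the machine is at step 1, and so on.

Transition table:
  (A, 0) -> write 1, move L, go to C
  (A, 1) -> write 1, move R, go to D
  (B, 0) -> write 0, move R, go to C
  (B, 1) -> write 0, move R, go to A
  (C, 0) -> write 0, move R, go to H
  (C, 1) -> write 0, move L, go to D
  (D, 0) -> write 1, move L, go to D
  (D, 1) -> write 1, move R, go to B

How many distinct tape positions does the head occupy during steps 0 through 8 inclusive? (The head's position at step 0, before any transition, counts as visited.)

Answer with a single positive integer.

Answer: 3

Derivation:
Step 1: in state A at pos 1, read 0 -> (A,0)->write 1,move L,goto C. Now: state=C, head=0, tape[-2..4]=0111010 (head:   ^)
Step 2: in state C at pos 0, read 1 -> (C,1)->write 0,move L,goto D. Now: state=D, head=-1, tape[-2..4]=0101010 (head:  ^)
Step 3: in state D at pos -1, read 1 -> (D,1)->write 1,move R,goto B. Now: state=B, head=0, tape[-2..4]=0101010 (head:   ^)
Step 4: in state B at pos 0, read 0 -> (B,0)->write 0,move R,goto C. Now: state=C, head=1, tape[-2..4]=0101010 (head:    ^)
Step 5: in state C at pos 1, read 1 -> (C,1)->write 0,move L,goto D. Now: state=D, head=0, tape[-2..4]=0100010 (head:   ^)
Step 6: in state D at pos 0, read 0 -> (D,0)->write 1,move L,goto D. Now: state=D, head=-1, tape[-2..4]=0110010 (head:  ^)
Step 7: in state D at pos -1, read 1 -> (D,1)->write 1,move R,goto B. Now: state=B, head=0, tape[-2..4]=0110010 (head:   ^)
Step 8: in state B at pos 0, read 1 -> (B,1)->write 0,move R,goto A. Now: state=A, head=1, tape[-2..4]=0100010 (head:    ^)
Head positions at steps 0..8: starting at 1, distinct positions visited = {-1, 0, 1} -> 3 position(s)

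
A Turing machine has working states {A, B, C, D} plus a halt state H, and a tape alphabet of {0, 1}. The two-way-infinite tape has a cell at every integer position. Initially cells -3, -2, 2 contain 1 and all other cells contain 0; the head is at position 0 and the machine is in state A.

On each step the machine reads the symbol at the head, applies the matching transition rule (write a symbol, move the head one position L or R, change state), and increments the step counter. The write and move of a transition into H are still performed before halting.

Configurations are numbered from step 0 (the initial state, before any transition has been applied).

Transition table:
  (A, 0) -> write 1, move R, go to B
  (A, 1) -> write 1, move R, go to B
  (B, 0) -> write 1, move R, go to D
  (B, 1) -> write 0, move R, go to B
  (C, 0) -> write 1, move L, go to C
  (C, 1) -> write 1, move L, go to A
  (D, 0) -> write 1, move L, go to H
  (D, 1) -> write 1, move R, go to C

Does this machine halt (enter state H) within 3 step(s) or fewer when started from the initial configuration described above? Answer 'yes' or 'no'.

Step 1: in state A at pos 0, read 0 -> (A,0)->write 1,move R,goto B. Now: state=B, head=1, tape[-4..3]=01101010 (head:      ^)
Step 2: in state B at pos 1, read 0 -> (B,0)->write 1,move R,goto D. Now: state=D, head=2, tape[-4..3]=01101110 (head:       ^)
Step 3: in state D at pos 2, read 1 -> (D,1)->write 1,move R,goto C. Now: state=C, head=3, tape[-4..4]=011011100 (head:        ^)
After 3 step(s): state = C (not H) -> not halted within 3 -> no

Answer: no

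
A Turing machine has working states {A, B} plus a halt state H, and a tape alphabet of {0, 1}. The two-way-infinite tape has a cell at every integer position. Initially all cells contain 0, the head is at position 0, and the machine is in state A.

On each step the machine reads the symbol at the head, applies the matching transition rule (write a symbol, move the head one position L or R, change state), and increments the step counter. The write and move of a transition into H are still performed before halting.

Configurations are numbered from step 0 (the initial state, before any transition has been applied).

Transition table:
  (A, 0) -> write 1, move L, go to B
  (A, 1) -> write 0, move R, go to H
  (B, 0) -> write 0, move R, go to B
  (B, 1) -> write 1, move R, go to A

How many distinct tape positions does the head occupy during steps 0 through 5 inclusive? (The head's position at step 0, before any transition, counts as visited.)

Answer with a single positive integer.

Answer: 3

Derivation:
Step 1: in state A at pos 0, read 0 -> (A,0)->write 1,move L,goto B. Now: state=B, head=-1, tape[-2..1]=0010 (head:  ^)
Step 2: in state B at pos -1, read 0 -> (B,0)->write 0,move R,goto B. Now: state=B, head=0, tape[-2..1]=0010 (head:   ^)
Step 3: in state B at pos 0, read 1 -> (B,1)->write 1,move R,goto A. Now: state=A, head=1, tape[-2..2]=00100 (head:    ^)
Step 4: in state A at pos 1, read 0 -> (A,0)->write 1,move L,goto B. Now: state=B, head=0, tape[-2..2]=00110 (head:   ^)
Step 5: in state B at pos 0, read 1 -> (B,1)->write 1,move R,goto A. Now: state=A, head=1, tape[-2..2]=00110 (head:    ^)
Head positions at steps 0..5: starting at 0, distinct positions visited = {-1, 0, 1} -> 3 position(s)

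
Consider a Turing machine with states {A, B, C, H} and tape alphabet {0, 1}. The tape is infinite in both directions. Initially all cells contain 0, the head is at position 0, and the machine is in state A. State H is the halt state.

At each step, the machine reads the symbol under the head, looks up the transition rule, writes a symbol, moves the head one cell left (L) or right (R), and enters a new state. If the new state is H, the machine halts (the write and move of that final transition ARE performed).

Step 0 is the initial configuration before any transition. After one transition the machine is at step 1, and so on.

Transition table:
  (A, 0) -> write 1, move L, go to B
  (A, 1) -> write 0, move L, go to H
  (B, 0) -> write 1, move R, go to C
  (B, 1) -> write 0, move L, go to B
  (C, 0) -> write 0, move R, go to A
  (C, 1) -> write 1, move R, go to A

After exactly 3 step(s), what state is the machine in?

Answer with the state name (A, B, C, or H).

Step 1: in state A at pos 0, read 0 -> (A,0)->write 1,move L,goto B. Now: state=B, head=-1, tape[-2..1]=0010 (head:  ^)
Step 2: in state B at pos -1, read 0 -> (B,0)->write 1,move R,goto C. Now: state=C, head=0, tape[-2..1]=0110 (head:   ^)
Step 3: in state C at pos 0, read 1 -> (C,1)->write 1,move R,goto A. Now: state=A, head=1, tape[-2..2]=01100 (head:    ^)

Answer: A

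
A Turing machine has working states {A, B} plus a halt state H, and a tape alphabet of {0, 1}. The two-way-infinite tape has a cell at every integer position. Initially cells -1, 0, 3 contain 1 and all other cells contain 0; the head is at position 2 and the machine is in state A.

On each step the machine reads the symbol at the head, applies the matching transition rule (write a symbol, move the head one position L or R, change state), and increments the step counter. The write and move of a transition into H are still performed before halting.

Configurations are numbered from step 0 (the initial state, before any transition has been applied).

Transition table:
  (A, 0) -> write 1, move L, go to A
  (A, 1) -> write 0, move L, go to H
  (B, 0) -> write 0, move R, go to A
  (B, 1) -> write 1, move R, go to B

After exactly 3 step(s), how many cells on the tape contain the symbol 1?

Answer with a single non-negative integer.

Answer: 4

Derivation:
Step 1: in state A at pos 2, read 0 -> (A,0)->write 1,move L,goto A. Now: state=A, head=1, tape[-2..4]=0110110 (head:    ^)
Step 2: in state A at pos 1, read 0 -> (A,0)->write 1,move L,goto A. Now: state=A, head=0, tape[-2..4]=0111110 (head:   ^)
Step 3: in state A at pos 0, read 1 -> (A,1)->write 0,move L,goto H. Now: state=H, head=-1, tape[-2..4]=0101110 (head:  ^)
Cells containing 1 after step 3: {-1, 1, 2, 3} -> 4 cell(s)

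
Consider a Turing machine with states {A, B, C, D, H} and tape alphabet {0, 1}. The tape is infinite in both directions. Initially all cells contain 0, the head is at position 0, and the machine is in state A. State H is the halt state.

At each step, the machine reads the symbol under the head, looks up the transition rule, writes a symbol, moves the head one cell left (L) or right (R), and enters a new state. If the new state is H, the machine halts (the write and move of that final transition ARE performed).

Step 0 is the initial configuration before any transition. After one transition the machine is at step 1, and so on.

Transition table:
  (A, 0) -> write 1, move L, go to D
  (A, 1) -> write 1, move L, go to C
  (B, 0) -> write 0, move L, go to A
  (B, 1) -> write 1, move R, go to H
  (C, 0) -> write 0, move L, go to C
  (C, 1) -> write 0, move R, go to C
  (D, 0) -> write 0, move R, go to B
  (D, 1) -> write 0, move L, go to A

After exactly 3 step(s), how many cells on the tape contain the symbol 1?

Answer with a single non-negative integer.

Step 1: in state A at pos 0, read 0 -> (A,0)->write 1,move L,goto D. Now: state=D, head=-1, tape[-2..1]=0010 (head:  ^)
Step 2: in state D at pos -1, read 0 -> (D,0)->write 0,move R,goto B. Now: state=B, head=0, tape[-2..1]=0010 (head:   ^)
Step 3: in state B at pos 0, read 1 -> (B,1)->write 1,move R,goto H. Now: state=H, head=1, tape[-2..2]=00100 (head:    ^)
Cells containing 1 after step 3: {0} -> 1 cell(s)

Answer: 1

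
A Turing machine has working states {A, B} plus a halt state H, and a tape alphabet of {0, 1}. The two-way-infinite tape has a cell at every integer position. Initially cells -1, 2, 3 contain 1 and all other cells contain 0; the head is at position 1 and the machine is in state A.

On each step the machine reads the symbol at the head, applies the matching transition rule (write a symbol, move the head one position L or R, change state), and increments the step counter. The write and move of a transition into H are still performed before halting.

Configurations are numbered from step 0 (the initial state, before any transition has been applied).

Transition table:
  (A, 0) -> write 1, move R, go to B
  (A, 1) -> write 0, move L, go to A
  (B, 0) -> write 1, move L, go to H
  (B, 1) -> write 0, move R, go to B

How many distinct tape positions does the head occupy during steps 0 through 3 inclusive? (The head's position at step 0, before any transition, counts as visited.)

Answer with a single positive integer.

Answer: 4

Derivation:
Step 1: in state A at pos 1, read 0 -> (A,0)->write 1,move R,goto B. Now: state=B, head=2, tape[-2..4]=0101110 (head:     ^)
Step 2: in state B at pos 2, read 1 -> (B,1)->write 0,move R,goto B. Now: state=B, head=3, tape[-2..4]=0101010 (head:      ^)
Step 3: in state B at pos 3, read 1 -> (B,1)->write 0,move R,goto B. Now: state=B, head=4, tape[-2..5]=01010000 (head:       ^)
Head positions at steps 0..3: starting at 1, distinct positions visited = {1, 2, 3, 4} -> 4 position(s)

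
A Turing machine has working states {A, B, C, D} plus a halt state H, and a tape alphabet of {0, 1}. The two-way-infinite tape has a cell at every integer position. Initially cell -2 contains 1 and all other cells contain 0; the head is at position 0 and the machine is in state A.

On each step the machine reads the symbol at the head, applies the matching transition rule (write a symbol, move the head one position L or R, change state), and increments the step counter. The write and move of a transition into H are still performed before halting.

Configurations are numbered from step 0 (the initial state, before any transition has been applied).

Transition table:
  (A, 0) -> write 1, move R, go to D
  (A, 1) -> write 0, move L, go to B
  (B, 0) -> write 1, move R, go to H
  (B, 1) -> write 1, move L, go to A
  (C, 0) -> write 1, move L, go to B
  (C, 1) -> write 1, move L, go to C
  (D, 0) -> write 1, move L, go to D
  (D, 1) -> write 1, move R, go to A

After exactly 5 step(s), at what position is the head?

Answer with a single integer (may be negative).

Step 1: in state A at pos 0, read 0 -> (A,0)->write 1,move R,goto D. Now: state=D, head=1, tape[-3..2]=010100 (head:     ^)
Step 2: in state D at pos 1, read 0 -> (D,0)->write 1,move L,goto D. Now: state=D, head=0, tape[-3..2]=010110 (head:    ^)
Step 3: in state D at pos 0, read 1 -> (D,1)->write 1,move R,goto A. Now: state=A, head=1, tape[-3..2]=010110 (head:     ^)
Step 4: in state A at pos 1, read 1 -> (A,1)->write 0,move L,goto B. Now: state=B, head=0, tape[-3..2]=010100 (head:    ^)
Step 5: in state B at pos 0, read 1 -> (B,1)->write 1,move L,goto A. Now: state=A, head=-1, tape[-3..2]=010100 (head:   ^)

Answer: -1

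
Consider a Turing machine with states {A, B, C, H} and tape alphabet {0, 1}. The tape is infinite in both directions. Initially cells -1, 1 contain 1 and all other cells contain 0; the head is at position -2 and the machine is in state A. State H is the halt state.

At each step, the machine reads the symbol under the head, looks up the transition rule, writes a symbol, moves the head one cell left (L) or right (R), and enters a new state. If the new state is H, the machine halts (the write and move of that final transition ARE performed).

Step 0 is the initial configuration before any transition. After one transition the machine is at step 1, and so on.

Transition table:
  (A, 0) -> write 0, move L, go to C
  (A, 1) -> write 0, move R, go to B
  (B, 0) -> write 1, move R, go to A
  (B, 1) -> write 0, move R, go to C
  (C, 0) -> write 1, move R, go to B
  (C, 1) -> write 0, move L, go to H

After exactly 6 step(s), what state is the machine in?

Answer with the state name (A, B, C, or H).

Step 1: in state A at pos -2, read 0 -> (A,0)->write 0,move L,goto C. Now: state=C, head=-3, tape[-4..2]=0001010 (head:  ^)
Step 2: in state C at pos -3, read 0 -> (C,0)->write 1,move R,goto B. Now: state=B, head=-2, tape[-4..2]=0101010 (head:   ^)
Step 3: in state B at pos -2, read 0 -> (B,0)->write 1,move R,goto A. Now: state=A, head=-1, tape[-4..2]=0111010 (head:    ^)
Step 4: in state A at pos -1, read 1 -> (A,1)->write 0,move R,goto B. Now: state=B, head=0, tape[-4..2]=0110010 (head:     ^)
Step 5: in state B at pos 0, read 0 -> (B,0)->write 1,move R,goto A. Now: state=A, head=1, tape[-4..2]=0110110 (head:      ^)
Step 6: in state A at pos 1, read 1 -> (A,1)->write 0,move R,goto B. Now: state=B, head=2, tape[-4..3]=01101000 (head:       ^)

Answer: B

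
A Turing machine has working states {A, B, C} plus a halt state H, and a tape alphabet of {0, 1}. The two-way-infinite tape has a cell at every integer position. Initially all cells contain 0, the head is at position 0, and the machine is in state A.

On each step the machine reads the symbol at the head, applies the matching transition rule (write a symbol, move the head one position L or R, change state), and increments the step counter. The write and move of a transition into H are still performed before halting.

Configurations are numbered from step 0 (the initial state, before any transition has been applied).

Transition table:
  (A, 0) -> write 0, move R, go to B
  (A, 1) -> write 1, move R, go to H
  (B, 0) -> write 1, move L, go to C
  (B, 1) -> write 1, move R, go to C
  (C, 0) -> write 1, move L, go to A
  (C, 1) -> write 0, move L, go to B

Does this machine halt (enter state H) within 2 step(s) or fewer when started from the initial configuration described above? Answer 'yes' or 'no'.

Step 1: in state A at pos 0, read 0 -> (A,0)->write 0,move R,goto B. Now: state=B, head=1, tape[-1..2]=0000 (head:   ^)
Step 2: in state B at pos 1, read 0 -> (B,0)->write 1,move L,goto C. Now: state=C, head=0, tape[-1..2]=0010 (head:  ^)
After 2 step(s): state = C (not H) -> not halted within 2 -> no

Answer: no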